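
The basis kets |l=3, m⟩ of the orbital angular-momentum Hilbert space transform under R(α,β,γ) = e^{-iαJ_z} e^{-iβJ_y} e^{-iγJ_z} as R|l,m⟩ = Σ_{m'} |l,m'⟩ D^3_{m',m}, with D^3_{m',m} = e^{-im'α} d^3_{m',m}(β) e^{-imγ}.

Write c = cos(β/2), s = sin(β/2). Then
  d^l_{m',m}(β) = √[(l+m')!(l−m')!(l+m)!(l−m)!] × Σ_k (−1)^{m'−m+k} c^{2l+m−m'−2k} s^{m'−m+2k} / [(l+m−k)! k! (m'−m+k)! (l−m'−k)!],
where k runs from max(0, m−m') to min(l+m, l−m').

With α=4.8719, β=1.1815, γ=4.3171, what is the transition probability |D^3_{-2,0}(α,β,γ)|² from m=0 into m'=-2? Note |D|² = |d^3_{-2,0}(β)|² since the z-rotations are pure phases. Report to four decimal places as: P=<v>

P=0.1979

First d^3_{-2,0}(β=1.1815), then the phase factors e^{-i(-2)α} and e^{-i(0)γ}:
Half-angle: c=0.830523, s=0.556984. N=√(1·120·6·6)=65.726707
k: max(0,(0)−(-2))=2 … min(3+(0),3−(-2))=3
  k=2: (−1)^0·65.7267/(12)·0.8305^4·0.5570^2 = +0.808450
  k=3: (−1)^1·65.7267/(12)·0.8305^2·0.5570^4 = -0.363610
d^3_{-2,0}(1.1815) = +0.808450 -0.363610 = +0.444841
|D^3_{-2,0}|² = |d^3_{-2,0}(β)|² = (+0.444841)² = 0.197883 (the z-rotation phases have unit modulus)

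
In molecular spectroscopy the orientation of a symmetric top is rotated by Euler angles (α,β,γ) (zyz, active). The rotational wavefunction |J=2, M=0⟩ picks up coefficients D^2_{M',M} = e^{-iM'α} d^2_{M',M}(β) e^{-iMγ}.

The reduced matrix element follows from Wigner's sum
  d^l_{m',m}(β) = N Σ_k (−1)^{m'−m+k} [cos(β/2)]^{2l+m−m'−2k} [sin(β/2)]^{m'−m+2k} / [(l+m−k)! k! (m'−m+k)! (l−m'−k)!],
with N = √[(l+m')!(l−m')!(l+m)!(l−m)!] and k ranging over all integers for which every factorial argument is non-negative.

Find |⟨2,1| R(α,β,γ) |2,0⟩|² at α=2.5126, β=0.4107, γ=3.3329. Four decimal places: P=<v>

P=0.2010

D^2_{1,0}(2.5126,0.4107,3.3329) = e^{-i·1·2.5126}·d^2_{1,0}(0.4107)·e^{-i·0·3.3329}. Compute d first:
With c≡cos(β/2)=0.978990 and s≡sin(β/2)=0.203910, N=[6·1·2·2]^{1/2}=4.898979
Admissible k: 0..1 (factorial args all ≥0)
  k=0: (−1)^1·4.8990/(2)·0.9790^3·0.2039^1 = -0.468649
  k=1: (−1)^2·4.8990/(2)·0.9790^1·0.2039^3 = +0.020331
d^2_{1,0}(0.4107) = -0.468649 +0.020331 = -0.448318
|D^2_{1,0}|² = |d^2_{1,0}(β)|² = (-0.448318)² = 0.200989 (the z-rotation phases have unit modulus)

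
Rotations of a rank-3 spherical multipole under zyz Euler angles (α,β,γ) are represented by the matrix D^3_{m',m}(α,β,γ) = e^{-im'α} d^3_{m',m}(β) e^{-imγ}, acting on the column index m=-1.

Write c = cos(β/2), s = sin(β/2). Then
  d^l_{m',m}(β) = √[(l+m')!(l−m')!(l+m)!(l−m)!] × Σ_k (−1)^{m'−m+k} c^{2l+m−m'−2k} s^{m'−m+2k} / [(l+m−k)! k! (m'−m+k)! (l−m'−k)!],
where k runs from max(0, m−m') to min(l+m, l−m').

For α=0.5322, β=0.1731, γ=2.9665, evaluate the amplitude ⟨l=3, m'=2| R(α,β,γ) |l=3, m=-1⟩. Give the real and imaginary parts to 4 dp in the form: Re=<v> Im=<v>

First d^3_{2,-1}(β=0.1731), then the phase factors e^{-i(2)α} and e^{-i(-1)γ}:
c=cos(0.1731/2)=0.996257, s=sin(0.1731/2)=0.086442; N=√[120·1·2·24]=75.894664
The bounds max(0,m−m')=0 and min(l+m,l−m')=1 give 2 terms
  k=0: (−1)^3·75.8947/(12)·0.9963^3·0.0864^3 = -0.004039
  k=1: (−1)^4·75.8947/(24)·0.9963^1·0.0864^5 = +0.000015
d^3_{2,-1}(0.1731) = -0.004039 +0.000015 = -0.004024
Phases: e^{-i·(2)·0.5322}=+0.485029-0.874498i, e^{-i·(-1)·2.9665}=-0.984710+0.174199i ⇒ D=+0.001309-0.003805i

Re=0.0013 Im=-0.0038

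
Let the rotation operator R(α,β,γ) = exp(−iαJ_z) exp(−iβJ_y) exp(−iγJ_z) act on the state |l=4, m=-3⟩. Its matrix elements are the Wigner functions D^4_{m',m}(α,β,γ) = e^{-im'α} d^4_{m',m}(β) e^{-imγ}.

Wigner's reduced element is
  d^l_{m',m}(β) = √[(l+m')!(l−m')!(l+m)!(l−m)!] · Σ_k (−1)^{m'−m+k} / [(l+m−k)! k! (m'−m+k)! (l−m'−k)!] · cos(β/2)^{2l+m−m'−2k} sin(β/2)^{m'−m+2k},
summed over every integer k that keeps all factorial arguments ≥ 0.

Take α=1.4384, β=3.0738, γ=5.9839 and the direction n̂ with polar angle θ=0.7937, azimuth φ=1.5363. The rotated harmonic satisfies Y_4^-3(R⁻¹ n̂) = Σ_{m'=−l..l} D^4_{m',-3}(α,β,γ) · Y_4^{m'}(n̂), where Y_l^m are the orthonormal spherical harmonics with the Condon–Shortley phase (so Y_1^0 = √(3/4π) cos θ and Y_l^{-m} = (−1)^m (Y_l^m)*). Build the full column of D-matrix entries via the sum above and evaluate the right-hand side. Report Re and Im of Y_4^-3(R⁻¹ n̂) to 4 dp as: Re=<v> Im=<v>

Re=0.2894 Im=-0.2074

Need the full column D^4_{m',-3} for m'=−4..4 at α=1.4384, β=3.0738, γ=5.9839.
cos(β/2)=0.033890, sin(β/2)=0.999426
d^4_{-4,-3}: single k=1 term ⇒ +0.000000;  D = +0.000000-0.000000i
d^4_{-3,-3}: k∈[0..1] ⇒ +0.000000 -0.000000 = -0.000000;  D = +0.000000+0.000000i
d^4_{-2,-3}: k∈[0..1] ⇒ -0.000000 +0.000001 = +0.000001;  D = -0.000000+0.000000i
d^4_{-1,-3}: k∈[0..1] ⇒ +0.000000 -0.000017 = -0.000017;  D = -0.000015-0.000009i
d^4_{0,-3}: k∈[0..1] ⇒ -0.000001 +0.000459 = +0.000459;  D = +0.000286-0.000359i
d^4_{1,-3}: k∈[0..1] ⇒ +0.000017 -0.009085 = -0.009067;  D = +0.006282+0.006538i
d^4_{2,-3}: k∈[0..1] ⇒ -0.000436 +0.126295 = +0.125859;  D = -0.101470+0.074461i
d^4_{3,-3}: k∈[0..1] ⇒ +0.008012 -0.995414 = -0.987402;  D = -0.473963-0.866211i
d^4_{4,-3}: single k=0 term ⇒ -0.095470;  D = -0.089069+0.034370i
Y_4^{m'}(θ=0.7937,φ=1.5363) and Σ D·Y over m':
  (+0.0000-0.0000i)·(+0.1133+0.0157i)  (+0.0000+0.0000i)·(-0.0329+0.3164i)  (-0.0000+0.0000i)·(-0.4142-0.0286i)  (-0.0000-0.0000i)·(+0.0036-0.1044i)  (+0.0003-0.0004i)·(-0.3479+0.0000i)  (+0.0063+0.0065i)·(-0.0036-0.1044i)  (-0.1015+0.0745i)·(-0.4142+0.0286i)  (-0.4740-0.8662i)·(+0.0329+0.3164i)  (-0.0891+0.0344i)·(+0.1133-0.0157i)
Y_4^-3(R⁻¹ n̂) = +0.289381-0.207417i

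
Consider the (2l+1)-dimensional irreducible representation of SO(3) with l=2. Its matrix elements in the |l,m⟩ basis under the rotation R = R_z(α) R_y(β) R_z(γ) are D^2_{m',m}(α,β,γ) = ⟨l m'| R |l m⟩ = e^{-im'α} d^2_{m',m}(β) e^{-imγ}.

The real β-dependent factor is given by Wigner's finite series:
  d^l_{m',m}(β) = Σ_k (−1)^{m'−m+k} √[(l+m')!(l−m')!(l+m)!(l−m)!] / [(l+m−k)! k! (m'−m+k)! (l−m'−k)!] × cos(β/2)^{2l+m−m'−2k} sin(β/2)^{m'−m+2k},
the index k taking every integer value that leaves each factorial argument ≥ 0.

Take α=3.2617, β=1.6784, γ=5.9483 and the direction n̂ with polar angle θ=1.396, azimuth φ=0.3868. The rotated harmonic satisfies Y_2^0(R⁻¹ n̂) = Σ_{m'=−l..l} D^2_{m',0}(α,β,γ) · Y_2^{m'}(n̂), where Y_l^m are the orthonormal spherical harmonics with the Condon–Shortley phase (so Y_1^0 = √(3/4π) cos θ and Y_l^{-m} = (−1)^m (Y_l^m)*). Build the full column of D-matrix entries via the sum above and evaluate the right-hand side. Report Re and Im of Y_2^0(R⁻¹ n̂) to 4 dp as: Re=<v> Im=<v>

Re=0.5623 Im=0.0000

Need the full column D^2_{m',0} for m'=−2..2 at α=3.2617, β=1.6784, γ=5.9483.
cos(β/2)=0.668058, sin(β/2)=0.744109
d^2_{-2,0}: single k=2 term ⇒ +0.605309;  D = +0.587929+0.144010i
d^2_{-1,0}: k∈[1..2] ⇒ +0.543445 -0.674217 = -0.130772;  D = +0.129830+0.015669i
d^2_{0,0}: k∈[0..2] ⇒ +0.199185 -0.988466 +0.306582 = -0.482699;  D = -0.482699+0.000000i
d^2_{1,0}: k∈[0..1] ⇒ -0.543445 +0.674217 = +0.130772;  D = -0.129830+0.015669i
d^2_{2,0}: single k=0 term ⇒ +0.605309;  D = +0.587929-0.144010i
Y_2^{m'}(θ=1.396,φ=0.3868) and Σ D·Y over m':
  (+0.5879+0.1440i)·(+0.2680-0.2617i)  (+0.1298+0.0157i)·(+0.1225-0.0499i)  (-0.4827+0.0000i)·(-0.2868+0.0000i)  (-0.1298+0.0157i)·(-0.1225-0.0499i)  (+0.5879-0.1440i)·(+0.2680+0.2617i)
Y_2^0(R⁻¹ n̂) = +0.562301+0.000000i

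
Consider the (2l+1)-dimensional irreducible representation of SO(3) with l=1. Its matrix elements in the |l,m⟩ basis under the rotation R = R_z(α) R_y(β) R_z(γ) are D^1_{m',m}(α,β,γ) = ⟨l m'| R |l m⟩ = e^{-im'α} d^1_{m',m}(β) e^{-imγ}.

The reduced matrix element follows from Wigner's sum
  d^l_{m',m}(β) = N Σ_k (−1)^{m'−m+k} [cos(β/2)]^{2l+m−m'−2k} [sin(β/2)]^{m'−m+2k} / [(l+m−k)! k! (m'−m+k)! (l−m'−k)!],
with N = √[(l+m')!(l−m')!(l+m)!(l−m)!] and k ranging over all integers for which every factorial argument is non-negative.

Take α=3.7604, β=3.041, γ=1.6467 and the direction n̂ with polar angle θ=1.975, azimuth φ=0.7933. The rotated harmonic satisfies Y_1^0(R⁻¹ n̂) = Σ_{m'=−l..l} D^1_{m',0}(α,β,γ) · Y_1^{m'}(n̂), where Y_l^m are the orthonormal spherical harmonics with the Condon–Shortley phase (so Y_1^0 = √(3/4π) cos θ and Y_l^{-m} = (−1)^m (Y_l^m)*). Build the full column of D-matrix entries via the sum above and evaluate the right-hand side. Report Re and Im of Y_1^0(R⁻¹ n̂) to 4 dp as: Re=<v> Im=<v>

Re=0.1468 Im=0.0000

Need the full column D^1_{m',0} for m'=−1..1 at α=3.7604, β=3.041, γ=1.6467.
cos(β/2)=0.050275, sin(β/2)=0.998735
d^1_{-1,0}: single k=1 term ⇒ +0.071010;  D = -0.057843-0.041190i
d^1_{0,0}: k∈[0..1] ⇒ +0.002528 -0.997472 = -0.994945;  D = -0.994945+0.000000i
d^1_{1,0}: single k=0 term ⇒ -0.071010;  D = +0.057843-0.041190i
Y_1^{m'}(θ=1.975,φ=0.7933) and Σ D·Y over m':
  (-0.0578-0.0412i)·(+0.2228-0.2264i)  (-0.9949+0.0000i)·(-0.1922+0.0000i)  (+0.0578-0.0412i)·(-0.2228-0.2264i)
Y_1^0(R⁻¹ n̂) = +0.146762+0.000000i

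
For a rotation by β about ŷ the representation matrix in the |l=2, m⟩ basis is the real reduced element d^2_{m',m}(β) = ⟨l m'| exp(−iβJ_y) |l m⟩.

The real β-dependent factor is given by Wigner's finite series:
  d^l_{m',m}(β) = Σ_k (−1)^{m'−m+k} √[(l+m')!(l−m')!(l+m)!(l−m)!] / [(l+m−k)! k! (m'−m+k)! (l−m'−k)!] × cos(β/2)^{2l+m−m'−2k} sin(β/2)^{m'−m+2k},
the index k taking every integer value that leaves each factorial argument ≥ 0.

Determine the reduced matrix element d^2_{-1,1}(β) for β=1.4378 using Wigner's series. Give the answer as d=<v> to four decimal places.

d=0.5487

d^2_{-1,1}(β=1.4378) via Wigner's sum:
c=cos(1.4378/2)=0.752531, s=sin(1.4378/2)=0.658557; N=√[1·6·6·1]=6.000000
The bounds max(0,m−m')=2 and min(l+m,l−m')=3 give 2 terms
  k=2: (−1)^0·6.0000/(2)·0.7525^2·0.6586^2 = +0.736812
  k=3: (−1)^1·6.0000/(6)·0.7525^0·0.6586^4 = -0.188094
d^2_{-1,1}(1.4378) = +0.736812 -0.188094 = +0.548718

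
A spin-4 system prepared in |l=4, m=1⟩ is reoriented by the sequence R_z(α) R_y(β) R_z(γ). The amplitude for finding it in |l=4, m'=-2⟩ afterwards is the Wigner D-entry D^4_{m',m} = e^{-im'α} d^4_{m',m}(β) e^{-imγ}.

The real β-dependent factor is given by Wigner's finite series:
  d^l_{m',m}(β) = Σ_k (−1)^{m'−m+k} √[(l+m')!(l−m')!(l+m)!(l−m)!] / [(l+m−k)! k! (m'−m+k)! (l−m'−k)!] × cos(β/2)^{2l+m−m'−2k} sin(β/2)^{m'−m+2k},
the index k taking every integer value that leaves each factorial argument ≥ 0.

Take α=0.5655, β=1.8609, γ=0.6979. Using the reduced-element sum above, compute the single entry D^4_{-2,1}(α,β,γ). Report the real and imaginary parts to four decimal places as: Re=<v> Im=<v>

Re=-0.3671 Im=-0.1698

First d^4_{-2,1}(β=1.8609), then the phase factors e^{-i(-2)α} and e^{-i(1)γ}:
With c≡cos(β/2)=0.597473 and s≡sin(β/2)=0.801889, N=[2·720·120·6]^{1/2}=1018.233765
k∈{3,4,5} keeps every argument non-negative
  k=3: (−1)^0·1018.2338/(72)·0.5975^5·0.8019^3 = +0.555200
  k=4: (−1)^1·1018.2338/(48)·0.5975^3·0.8019^5 = -1.500142
  k=5: (−1)^2·1018.2338/(240)·0.5975^1·0.8019^7 = +0.540448
d^4_{-2,1}(1.8609) = +0.555200 -1.500142 +0.540448 = -0.404494
Attach z-rotation phases: D = e^{-i(-2)(0.5655)}·(-0.404494)·e^{-i(1)(0.6979)} = -0.367147-0.169761i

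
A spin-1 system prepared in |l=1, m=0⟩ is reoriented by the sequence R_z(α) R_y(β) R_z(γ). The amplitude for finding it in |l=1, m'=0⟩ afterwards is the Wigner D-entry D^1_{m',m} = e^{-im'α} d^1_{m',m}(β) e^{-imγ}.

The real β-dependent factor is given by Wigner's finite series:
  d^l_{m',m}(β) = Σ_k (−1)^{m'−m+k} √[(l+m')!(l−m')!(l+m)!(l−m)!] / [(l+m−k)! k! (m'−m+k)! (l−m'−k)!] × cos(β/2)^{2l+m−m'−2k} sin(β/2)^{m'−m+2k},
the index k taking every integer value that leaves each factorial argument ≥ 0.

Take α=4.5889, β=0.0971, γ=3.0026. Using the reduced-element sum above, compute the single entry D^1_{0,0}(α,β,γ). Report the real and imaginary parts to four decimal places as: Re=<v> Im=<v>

Re=0.9953 Im=0.0000

Split into d^1_{0,0}(β=0.0971) × two z-phases.
Half-angle: c=0.998822, s=0.048531. N=√(1·1·1·1)=1.000000
k: max(0,(0)−(0))=0 … min(1+(0),1−(0))=1
  k=0: (−1)^0·1.0000/(1)·0.9988^2·0.0485^0 = +0.997645
  k=1: (−1)^1·1.0000/(1)·0.9988^0·0.0485^2 = -0.002355
d^1_{0,0}(0.0971) = +0.997645 -0.002355 = +0.995289
D = (+1.000000+0.000000i)·(+0.995289)·(+1.000000+0.000000i) = +0.995289+0.000000i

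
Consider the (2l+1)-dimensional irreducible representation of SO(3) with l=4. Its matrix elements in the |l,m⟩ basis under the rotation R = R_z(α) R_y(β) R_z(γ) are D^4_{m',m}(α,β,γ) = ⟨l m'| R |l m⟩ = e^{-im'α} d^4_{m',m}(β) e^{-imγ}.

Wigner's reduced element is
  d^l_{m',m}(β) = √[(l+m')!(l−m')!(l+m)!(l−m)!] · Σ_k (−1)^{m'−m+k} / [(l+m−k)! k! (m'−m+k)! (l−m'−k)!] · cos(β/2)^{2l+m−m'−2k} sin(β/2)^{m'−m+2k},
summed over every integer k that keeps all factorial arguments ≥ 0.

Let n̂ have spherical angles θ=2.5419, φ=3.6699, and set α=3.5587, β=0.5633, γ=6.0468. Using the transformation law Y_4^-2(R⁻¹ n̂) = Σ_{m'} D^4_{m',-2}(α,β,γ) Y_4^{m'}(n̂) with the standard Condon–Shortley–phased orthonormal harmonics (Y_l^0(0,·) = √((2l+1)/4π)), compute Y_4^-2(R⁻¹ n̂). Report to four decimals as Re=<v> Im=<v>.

Re=0.0257 Im=-0.0179

Need the full column D^4_{m',-2} for m'=−4..4 at α=3.5587, β=0.5633, γ=6.0468.
cos(β/2)=0.960598, sin(β/2)=0.277941
d^4_{-4,-2}: single k=2 term ⇒ +0.321170;  D = +0.117677+0.298835i
d^4_{-3,-2}: k∈[1..2] ⇒ +0.784890 -0.197130 = +0.587760;  D = -0.418445-0.412754i
d^4_{-2,-2}: k∈[0..2] ⇒ +0.724993 -0.728345 +0.076220 = +0.072868;  D = +0.068160+0.025768i
d^4_{-1,-2}: k∈[0..2] ⇒ -0.889982 +0.372540 -0.020792 = -0.538234;  D = +0.537400-0.029944i
d^4_{0,-2}: k∈[0..2] ⇒ +0.575807 -0.128549 +0.004036 = +0.451294;  D = +0.401792-0.205499i
d^4_{1,-2}: k∈[0..2] ⇒ -0.248360 +0.031189 -0.000522 = -0.217694;  D = +0.137040-0.169147i
d^4_{2,-2}: k∈[0..2] ⇒ +0.076220 -0.005105 +0.000036 = +0.071151;  D = +0.018553-0.068689i
d^4_{3,-2}: k∈[0..1] ⇒ -0.016503 +0.000461 = -0.016043;  D = -0.002450-0.015855i
d^4_{4,-2}: single k=0 term ⇒ +0.002251;  D = -0.001215-0.001895i
Y_4^{m'}(θ=2.5419,φ=3.6699) and Σ D·Y over m':
  (+0.1177+0.2988i)·(-0.0232-0.0385i)  (-0.4184-0.4128i)·(-0.0026-0.1857i)  (+0.0682+0.0258i)·(+0.1976-0.3498i)  (+0.5374-0.0299i)·(+0.3370-0.1967i)  (+0.4018-0.2055i)·(-0.1259+0.0000i)  (+0.1370-0.1691i)·(-0.3370-0.1967i)  (+0.0186-0.0687i)·(+0.1976+0.3498i)  (-0.0024-0.0159i)·(+0.0026-0.1857i)  (-0.0012-0.0019i)·(-0.0232+0.0385i)
Y_4^-2(R⁻¹ n̂) = +0.025698-0.017940i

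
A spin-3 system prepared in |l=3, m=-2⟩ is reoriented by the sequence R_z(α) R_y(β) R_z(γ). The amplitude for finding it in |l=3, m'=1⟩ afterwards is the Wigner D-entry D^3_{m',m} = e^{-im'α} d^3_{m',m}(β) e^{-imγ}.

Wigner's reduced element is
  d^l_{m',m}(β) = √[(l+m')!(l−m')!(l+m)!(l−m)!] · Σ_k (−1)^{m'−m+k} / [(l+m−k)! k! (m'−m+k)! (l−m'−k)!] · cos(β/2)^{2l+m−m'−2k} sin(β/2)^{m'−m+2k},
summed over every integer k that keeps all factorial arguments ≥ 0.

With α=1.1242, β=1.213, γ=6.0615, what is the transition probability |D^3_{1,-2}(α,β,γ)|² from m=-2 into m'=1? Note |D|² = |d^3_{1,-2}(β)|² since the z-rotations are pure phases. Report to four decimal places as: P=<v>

P=0.2434

Split into d^3_{1,-2}(β=1.213) × two z-phases.
Half-angle: c=0.821648, s=0.569995. N=√(24·2·1·120)=75.894664
Admissible k: 0..1 (factorial args all ≥0)
  k=0: (−1)^3·75.8947/(12)·0.8216^3·0.5700^3 = -0.649682
  k=1: (−1)^4·75.8947/(24)·0.8216^1·0.5700^5 = +0.156330
d^3_{1,-2}(1.213) = -0.649682 +0.156330 = -0.493352
|D^3_{1,-2}|² = |d^3_{1,-2}(β)|² = (-0.493352)² = 0.243397 (the z-rotation phases have unit modulus)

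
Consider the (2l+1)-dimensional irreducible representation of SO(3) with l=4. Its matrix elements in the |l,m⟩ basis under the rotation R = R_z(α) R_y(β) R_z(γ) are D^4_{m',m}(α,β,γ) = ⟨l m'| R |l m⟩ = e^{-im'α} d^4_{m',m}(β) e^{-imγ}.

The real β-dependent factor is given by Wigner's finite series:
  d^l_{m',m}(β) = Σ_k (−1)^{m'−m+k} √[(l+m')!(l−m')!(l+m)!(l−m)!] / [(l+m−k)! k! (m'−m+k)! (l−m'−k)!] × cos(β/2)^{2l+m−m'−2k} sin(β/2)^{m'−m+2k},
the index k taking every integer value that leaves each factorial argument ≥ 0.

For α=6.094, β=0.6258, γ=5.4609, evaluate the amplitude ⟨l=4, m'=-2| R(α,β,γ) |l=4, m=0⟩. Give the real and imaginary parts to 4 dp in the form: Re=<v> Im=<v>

First d^4_{-2,0}(β=0.6258), then the phase factors e^{-i(-2)α} and e^{-i(0)γ}:
c=cos(0.6258/2)=0.951445, s=sin(0.6258/2)=0.307819; N=√[2·720·24·24]=910.735966
The bounds max(0,m−m')=2 and min(l+m,l−m')=4 give 3 terms
  k=2: (−1)^0·910.7360/(96)·0.9514^6·0.3078^2 = +0.666829
  k=3: (−1)^1·910.7360/(36)·0.9514^4·0.3078^4 = -0.186126
  k=4: (−1)^2·910.7360/(96)·0.9514^2·0.3078^6 = +0.007306
d^4_{-2,0}(0.6258) = +0.666829 -0.186126 +0.007306 = +0.488008
Phases: e^{-i·(-2)·6.094}=+0.929268-0.369407i, e^{-i·(0)·5.4609}=+1.000000+0.000000i ⇒ D=+0.453491-0.180274i

Re=0.4535 Im=-0.1803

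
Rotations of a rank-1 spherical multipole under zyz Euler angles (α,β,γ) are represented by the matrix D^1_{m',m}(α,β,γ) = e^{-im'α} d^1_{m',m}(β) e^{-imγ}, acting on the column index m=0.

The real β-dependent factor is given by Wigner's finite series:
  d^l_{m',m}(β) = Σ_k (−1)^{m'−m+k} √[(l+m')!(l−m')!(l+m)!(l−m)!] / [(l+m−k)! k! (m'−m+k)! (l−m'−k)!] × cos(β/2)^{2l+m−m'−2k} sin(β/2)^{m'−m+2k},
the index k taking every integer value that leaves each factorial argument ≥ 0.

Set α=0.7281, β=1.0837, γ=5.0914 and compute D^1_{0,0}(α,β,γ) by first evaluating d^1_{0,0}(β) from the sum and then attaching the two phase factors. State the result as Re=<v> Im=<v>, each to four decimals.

First d^1_{0,0}(β=1.0837), then the phase factors e^{-i(0)α} and e^{-i(0)γ}:
With c≡cos(β/2)=0.856756 and s≡sin(β/2)=0.515722, N=[1·1·1·1]^{1/2}=1.000000
k∈{0,1} keeps every argument non-negative
  k=0: (−1)^0·1.0000/(1)·0.8568^2·0.5157^0 = +0.734031
  k=1: (−1)^1·1.0000/(1)·0.8568^0·0.5157^2 = -0.265969
d^1_{0,0}(1.0837) = +0.734031 -0.265969 = +0.468062
Phases: e^{-i·(0)·0.7281}=+1.000000+0.000000i, e^{-i·(0)·5.0914}=+1.000000+0.000000i ⇒ D=+0.468062+0.000000i

Re=0.4681 Im=0.0000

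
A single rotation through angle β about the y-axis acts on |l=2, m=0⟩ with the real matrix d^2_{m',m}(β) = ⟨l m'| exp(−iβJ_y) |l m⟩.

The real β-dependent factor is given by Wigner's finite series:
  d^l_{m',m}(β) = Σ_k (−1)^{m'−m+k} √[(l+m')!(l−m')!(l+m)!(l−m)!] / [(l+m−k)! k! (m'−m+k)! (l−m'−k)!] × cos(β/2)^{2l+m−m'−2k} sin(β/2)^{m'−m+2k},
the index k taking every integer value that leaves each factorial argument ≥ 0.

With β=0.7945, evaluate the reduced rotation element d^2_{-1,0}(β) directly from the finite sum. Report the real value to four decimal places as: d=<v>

d^2_{-1,0}(β=0.7945) via Wigner's sum:
With c≡cos(β/2)=0.922128 and s≡sin(β/2)=0.386884, N=[1·6·2·2]^{1/2}=4.898979
The bounds max(0,m−m')=1 and min(l+m,l−m')=2 give 2 terms
  k=1: (−1)^0·4.8990/(2)·0.9221^3·0.3869^1 = +0.743071
  k=2: (−1)^1·4.8990/(2)·0.9221^1·0.3869^3 = -0.130800
d^2_{-1,0}(0.7945) = +0.743071 -0.130800 = +0.612271

d=0.6123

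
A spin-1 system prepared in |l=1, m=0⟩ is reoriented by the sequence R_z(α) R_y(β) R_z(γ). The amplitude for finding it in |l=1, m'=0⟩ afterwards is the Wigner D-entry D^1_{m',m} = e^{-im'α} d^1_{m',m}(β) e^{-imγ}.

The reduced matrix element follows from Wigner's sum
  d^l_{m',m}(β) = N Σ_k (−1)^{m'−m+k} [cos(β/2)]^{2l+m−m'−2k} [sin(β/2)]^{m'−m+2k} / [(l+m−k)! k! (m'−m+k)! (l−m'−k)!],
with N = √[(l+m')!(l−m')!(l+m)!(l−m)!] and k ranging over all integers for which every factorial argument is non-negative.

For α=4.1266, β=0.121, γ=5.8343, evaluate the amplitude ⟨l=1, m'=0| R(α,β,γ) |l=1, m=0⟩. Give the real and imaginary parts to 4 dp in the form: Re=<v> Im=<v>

Re=0.9927 Im=0.0000

Split into d^1_{0,0}(β=0.121) × two z-phases.
With c≡cos(β/2)=0.998170 and s≡sin(β/2)=0.060463, N=[1·1·1·1]^{1/2}=1.000000
Admissible k: 0..1 (factorial args all ≥0)
  k=0: (−1)^0·1.0000/(1)·0.9982^2·0.0605^0 = +0.996344
  k=1: (−1)^1·1.0000/(1)·0.9982^0·0.0605^2 = -0.003656
d^1_{0,0}(0.121) = +0.996344 -0.003656 = +0.992688
Attach z-rotation phases: D = e^{-i(0)(4.1266)}·(+0.992688)·e^{-i(0)(5.8343)} = +0.992688+0.000000i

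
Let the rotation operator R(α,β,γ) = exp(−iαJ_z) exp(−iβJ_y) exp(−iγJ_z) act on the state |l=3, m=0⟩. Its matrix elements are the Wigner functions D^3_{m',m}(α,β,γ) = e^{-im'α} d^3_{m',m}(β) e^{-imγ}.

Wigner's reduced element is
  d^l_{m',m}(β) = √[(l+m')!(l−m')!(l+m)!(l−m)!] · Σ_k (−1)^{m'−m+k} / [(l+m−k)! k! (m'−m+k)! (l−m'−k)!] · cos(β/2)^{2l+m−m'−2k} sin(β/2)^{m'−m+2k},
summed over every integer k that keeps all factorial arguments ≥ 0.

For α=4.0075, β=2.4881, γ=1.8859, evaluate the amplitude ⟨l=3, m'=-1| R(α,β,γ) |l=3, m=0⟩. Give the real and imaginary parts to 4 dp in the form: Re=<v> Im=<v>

Re=-0.3671 Im=-0.4315

Split into d^3_{-1,0}(β=2.4881) × two z-phases.
c=cos(2.4881/2)=0.320963, s=sin(2.4881/2)=0.947092; N=√[2·24·6·6]=41.569219
k: max(0,(0)−(-1))=1 … min(3+(0),3−(-1))=3
  k=1: (−1)^0·41.5692/(12)·0.3210^5·0.9471^1 = +0.011175
  k=2: (−1)^1·41.5692/(4)·0.3210^3·0.9471^3 = -0.291913
  k=3: (−1)^2·41.5692/(12)·0.3210^1·0.9471^5 = +0.847239
d^3_{-1,0}(2.4881) = +0.011175 -0.291913 +0.847239 = +0.566501
Attach z-rotation phases: D = e^{-i(-1)(4.0075)}·(+0.566501)·e^{-i(0)(1.8859)} = -0.367064-0.431495i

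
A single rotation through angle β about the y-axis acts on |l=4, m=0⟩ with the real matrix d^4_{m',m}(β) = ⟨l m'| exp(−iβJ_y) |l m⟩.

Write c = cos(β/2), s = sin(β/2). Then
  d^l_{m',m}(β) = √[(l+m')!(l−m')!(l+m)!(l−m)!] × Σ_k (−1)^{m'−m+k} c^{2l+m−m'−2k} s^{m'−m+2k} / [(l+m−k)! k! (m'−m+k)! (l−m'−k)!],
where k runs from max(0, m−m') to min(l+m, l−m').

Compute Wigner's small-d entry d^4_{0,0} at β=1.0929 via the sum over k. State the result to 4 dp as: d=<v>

d=-0.2225

d^4_{0,0}(β=1.0929) via Wigner's sum:
With c≡cos(β/2)=0.854375 and s≡sin(β/2)=0.519657, N=[24·24·24·24]^{1/2}=576.000000
Admissible k: 0..4 (factorial args all ≥0)
  k=0: (−1)^0·576.0000/(576)·0.8544^8·0.5197^0 = +0.283914
  k=1: (−1)^1·576.0000/(36)·0.8544^6·0.5197^2 = -1.680523
  k=2: (−1)^2·576.0000/(16)·0.8544^4·0.5197^4 = +1.398829
  k=3: (−1)^3·576.0000/(36)·0.8544^2·0.5197^6 = -0.229996
  k=4: (−1)^4·576.0000/(576)·0.8544^0·0.5197^8 = +0.005318
d^4_{0,0}(1.0929) = +0.283914 -1.680523 +1.398829 -0.229996 +0.005318 = -0.222458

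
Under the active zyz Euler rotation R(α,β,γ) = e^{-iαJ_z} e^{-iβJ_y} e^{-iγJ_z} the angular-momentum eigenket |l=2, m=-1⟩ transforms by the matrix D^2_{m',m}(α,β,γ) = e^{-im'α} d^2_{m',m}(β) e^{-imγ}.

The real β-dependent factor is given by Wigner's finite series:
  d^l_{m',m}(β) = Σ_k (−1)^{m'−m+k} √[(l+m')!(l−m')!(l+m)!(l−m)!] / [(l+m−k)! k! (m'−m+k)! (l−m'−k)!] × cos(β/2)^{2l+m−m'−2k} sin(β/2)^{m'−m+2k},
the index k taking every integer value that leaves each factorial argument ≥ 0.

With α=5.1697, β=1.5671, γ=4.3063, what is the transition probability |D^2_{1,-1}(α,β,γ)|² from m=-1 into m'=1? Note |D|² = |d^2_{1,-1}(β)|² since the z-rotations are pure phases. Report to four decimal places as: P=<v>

Split into d^2_{1,-1}(β=1.5671) × two z-phases.
Half-angle: c=0.708412, s=0.705799. N=√(6·1·1·6)=6.000000
k: max(0,(-1)−(1))=0 … min(2+(-1),2−(1))=1
  k=0: (−1)^2·6.0000/(2)·0.7084^2·0.7058^2 = +0.749990
  k=1: (−1)^3·6.0000/(6)·0.7084^0·0.7058^4 = -0.248155
d^2_{1,-1}(1.5671) = +0.749990 -0.248155 = +0.501834
|D^2_{1,-1}|² = |d^2_{1,-1}(β)|² = (+0.501834)² = 0.251838 (the z-rotation phases have unit modulus)

P=0.2518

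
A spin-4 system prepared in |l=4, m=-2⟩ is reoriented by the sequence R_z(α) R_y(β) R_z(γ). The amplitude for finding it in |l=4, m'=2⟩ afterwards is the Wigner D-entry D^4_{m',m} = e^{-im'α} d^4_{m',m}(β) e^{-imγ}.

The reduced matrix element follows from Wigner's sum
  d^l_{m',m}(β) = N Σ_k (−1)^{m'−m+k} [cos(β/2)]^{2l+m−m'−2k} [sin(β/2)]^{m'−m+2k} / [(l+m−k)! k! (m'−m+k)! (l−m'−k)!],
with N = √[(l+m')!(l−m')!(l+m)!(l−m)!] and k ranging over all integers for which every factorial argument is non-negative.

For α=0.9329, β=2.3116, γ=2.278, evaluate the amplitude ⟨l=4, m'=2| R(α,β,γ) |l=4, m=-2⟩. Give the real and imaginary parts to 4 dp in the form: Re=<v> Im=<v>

Split into d^4_{2,-2}(β=2.3116) × two z-phases.
c=cos(2.3116/2)=0.403187, s=sin(2.3116/2)=0.915118; N=√[720·2·2·720]=1440.000000
k: max(0,(-2)−(2))=0 … min(4+(-2),4−(2))=2
  k=0: (−1)^4·1440.0000/(96)·0.4032^4·0.9151^4 = +0.277986
  k=1: (−1)^5·1440.0000/(120)·0.4032^2·0.9151^6 = -1.145659
  k=2: (−1)^6·1440.0000/(1440)·0.4032^0·0.9151^8 = +0.491831
d^4_{2,-2}(2.3116) = +0.277986 -1.145659 +0.491831 = -0.375842
Attach z-rotation phases: D = e^{-i(2)(0.9329)}·(-0.375842)·e^{-i(-2)(2.278)} = +0.338197-0.163949i

Re=0.3382 Im=-0.1639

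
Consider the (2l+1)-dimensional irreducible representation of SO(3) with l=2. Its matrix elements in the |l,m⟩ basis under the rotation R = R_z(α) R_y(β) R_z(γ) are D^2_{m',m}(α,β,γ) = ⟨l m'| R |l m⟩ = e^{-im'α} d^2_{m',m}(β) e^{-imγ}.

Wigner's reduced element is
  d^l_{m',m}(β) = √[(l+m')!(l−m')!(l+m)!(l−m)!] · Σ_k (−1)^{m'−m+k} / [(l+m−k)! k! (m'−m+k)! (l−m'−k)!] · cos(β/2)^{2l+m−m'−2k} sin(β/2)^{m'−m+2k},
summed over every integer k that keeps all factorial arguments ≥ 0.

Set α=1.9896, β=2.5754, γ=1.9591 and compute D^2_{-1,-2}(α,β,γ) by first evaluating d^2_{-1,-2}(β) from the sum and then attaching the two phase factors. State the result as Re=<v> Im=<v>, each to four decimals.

Split into d^2_{-1,-2}(β=2.5754) × two z-phases.
Half-angle: c=0.279330, s=0.960195. N=√(1·6·1·24)=12.000000
k: max(0,(-2)−(-1))=0 … min(2+(-2),2−(-1))=0
  k=0: (−1)^1·12.0000/(6)·0.2793^3·0.9602^1 = -0.041855
d^2_{-1,-2}(2.5754) = -0.041855
Phases: e^{-i·(-1)·1.9896}=-0.406668+0.913576i, e^{-i·(-2)·1.9591}=-0.713295-0.700863i ⇒ D=-0.038940+0.015345i

Re=-0.0389 Im=0.0153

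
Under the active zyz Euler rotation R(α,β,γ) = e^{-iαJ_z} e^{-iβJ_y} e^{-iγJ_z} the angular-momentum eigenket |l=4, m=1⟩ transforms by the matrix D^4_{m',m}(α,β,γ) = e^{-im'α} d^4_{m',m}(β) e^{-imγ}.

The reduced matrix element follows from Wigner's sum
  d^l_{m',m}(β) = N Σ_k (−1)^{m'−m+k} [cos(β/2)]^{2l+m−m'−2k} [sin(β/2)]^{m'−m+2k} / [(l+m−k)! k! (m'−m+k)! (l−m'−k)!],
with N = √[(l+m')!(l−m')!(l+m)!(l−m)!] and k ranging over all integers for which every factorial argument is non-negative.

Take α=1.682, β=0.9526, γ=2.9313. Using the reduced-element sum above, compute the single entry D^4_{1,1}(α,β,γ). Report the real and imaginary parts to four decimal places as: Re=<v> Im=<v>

Re=0.0406 Im=-0.4087

D^4_{1,1}(1.682,0.9526,2.9313) = e^{-i·1·1.682}·d^4_{1,1}(0.9526)·e^{-i·1·2.9313}. Compute d first:
Half-angle: c=0.888697, s=0.458494. N=√(120·6·120·6)=720.000000
Admissible k: 0..3 (factorial args all ≥0)
  k=0: (−1)^0·720.0000/(720)·0.8887^8·0.4585^0 = +0.389073
  k=1: (−1)^1·720.0000/(48)·0.8887^6·0.4585^2 = -1.553397
  k=2: (−1)^2·720.0000/(24)·0.8887^4·0.4585^4 = +0.826936
  k=3: (−1)^3·720.0000/(72)·0.8887^2·0.4585^6 = -0.073369
d^4_{1,1}(0.9526) = +0.389073 -1.553397 +0.826936 -0.073369 = -0.410756
D = (-0.110975-0.993823i)·(-0.410756)·(-0.977970-0.208746i) = +0.040635-0.408741i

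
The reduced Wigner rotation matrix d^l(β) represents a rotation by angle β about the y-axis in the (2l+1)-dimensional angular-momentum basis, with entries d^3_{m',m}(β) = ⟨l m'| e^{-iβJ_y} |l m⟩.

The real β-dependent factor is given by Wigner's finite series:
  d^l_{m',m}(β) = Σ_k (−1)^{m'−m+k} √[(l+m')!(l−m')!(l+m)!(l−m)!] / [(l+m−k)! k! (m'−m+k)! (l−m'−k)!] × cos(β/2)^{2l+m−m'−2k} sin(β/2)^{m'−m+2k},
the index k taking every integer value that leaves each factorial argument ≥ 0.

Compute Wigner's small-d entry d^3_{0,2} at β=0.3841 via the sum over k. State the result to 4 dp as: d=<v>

d=0.1783

d^3_{0,2}(β=0.3841) via Wigner's sum:
Half-angle: c=0.981615, s=0.190872. N=√(6·6·120·1)=65.726707
k∈{2,3} keeps every argument non-negative
  k=2: (−1)^0·65.7267/(12)·0.9816^4·0.1909^2 = +0.185271
  k=3: (−1)^1·65.7267/(12)·0.9816^2·0.1909^4 = -0.007005
d^3_{0,2}(0.3841) = +0.185271 -0.007005 = +0.178266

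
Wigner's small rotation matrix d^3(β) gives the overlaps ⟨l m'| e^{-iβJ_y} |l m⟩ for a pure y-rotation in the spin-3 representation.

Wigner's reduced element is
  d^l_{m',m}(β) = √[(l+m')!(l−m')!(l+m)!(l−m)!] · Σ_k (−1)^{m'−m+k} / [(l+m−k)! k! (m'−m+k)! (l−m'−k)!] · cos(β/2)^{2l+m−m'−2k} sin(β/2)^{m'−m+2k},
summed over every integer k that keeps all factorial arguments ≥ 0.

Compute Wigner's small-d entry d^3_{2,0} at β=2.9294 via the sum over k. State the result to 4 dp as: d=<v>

d^3_{2,0}(β=2.9294) via Wigner's sum:
With c≡cos(β/2)=0.105897 and s≡sin(β/2)=0.994377, N=[120·1·6·6]^{1/2}=65.726707
Admissible k: 0..1 (factorial args all ≥0)
  k=0: (−1)^2·65.7267/(12)·0.1059^4·0.9944^2 = +0.000681
  k=1: (−1)^3·65.7267/(12)·0.1059^2·0.9944^4 = -0.060053
d^3_{2,0}(2.9294) = +0.000681 -0.060053 = -0.059372

d=-0.0594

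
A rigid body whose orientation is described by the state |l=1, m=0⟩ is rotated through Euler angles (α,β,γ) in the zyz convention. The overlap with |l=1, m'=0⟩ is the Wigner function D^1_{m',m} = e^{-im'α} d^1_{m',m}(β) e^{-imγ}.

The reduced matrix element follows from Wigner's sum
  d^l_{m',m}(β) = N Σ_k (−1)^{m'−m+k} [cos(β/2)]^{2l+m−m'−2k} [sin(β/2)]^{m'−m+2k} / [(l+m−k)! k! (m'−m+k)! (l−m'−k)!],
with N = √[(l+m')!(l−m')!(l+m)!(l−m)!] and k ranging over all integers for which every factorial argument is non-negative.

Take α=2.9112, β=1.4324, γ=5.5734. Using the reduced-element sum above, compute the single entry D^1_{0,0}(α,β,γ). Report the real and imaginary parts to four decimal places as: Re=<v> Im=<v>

D^1_{0,0}(2.9112,1.4324,5.5734) = e^{-i·0·2.9112}·d^1_{0,0}(1.4324)·e^{-i·0·5.5734}. Compute d first:
c=cos(1.4324/2)=0.754306, s=sin(1.4324/2)=0.656523; N=√[1·1·1·1]=1.000000
k∈{0,1} keeps every argument non-negative
  k=0: (−1)^0·1.0000/(1)·0.7543^2·0.6565^0 = +0.568977
  k=1: (−1)^1·1.0000/(1)·0.7543^0·0.6565^2 = -0.431023
d^1_{0,0}(1.4324) = +0.568977 -0.431023 = +0.137955
D = (+1.000000+0.000000i)·(+0.137955)·(+1.000000+0.000000i) = +0.137955+0.000000i

Re=0.1380 Im=0.0000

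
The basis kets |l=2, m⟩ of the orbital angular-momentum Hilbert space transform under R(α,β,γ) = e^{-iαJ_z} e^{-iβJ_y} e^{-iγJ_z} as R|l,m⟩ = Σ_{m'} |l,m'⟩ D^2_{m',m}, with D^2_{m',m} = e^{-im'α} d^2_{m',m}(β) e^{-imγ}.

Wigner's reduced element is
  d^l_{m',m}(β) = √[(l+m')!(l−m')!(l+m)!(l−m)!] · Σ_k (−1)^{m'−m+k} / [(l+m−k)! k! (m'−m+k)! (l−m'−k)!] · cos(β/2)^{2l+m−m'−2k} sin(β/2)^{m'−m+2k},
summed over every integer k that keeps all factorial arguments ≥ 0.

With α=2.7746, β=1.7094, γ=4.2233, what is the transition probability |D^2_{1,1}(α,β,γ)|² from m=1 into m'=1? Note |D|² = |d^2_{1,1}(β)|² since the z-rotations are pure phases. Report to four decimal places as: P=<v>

P=0.3025

Split into d^2_{1,1}(β=1.7094) × two z-phases.
c=cos(1.7094/2)=0.656445, s=sin(1.7094/2)=0.754374; N=√[6·1·6·1]=6.000000
Admissible k: 0..1 (factorial args all ≥0)
  k=0: (−1)^0·6.0000/(6)·0.6564^4·0.7544^0 = +0.185692
  k=1: (−1)^1·6.0000/(2)·0.6564^2·0.7544^2 = -0.735684
d^2_{1,1}(1.7094) = +0.185692 -0.735684 = -0.549992
|D^2_{1,1}|² = |d^2_{1,1}(β)|² = (-0.549992)² = 0.302491 (the z-rotation phases have unit modulus)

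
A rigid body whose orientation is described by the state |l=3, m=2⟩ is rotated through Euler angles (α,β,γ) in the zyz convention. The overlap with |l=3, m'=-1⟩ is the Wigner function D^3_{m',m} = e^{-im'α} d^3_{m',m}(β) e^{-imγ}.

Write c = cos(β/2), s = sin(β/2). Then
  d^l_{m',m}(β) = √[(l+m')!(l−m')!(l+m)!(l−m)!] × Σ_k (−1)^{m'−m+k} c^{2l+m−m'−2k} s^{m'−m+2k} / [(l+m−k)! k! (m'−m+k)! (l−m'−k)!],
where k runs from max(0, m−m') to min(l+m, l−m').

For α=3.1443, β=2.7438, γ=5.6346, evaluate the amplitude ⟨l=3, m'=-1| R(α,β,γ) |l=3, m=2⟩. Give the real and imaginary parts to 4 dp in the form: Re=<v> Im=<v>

Re=0.1391 Im=0.5007

Split into d^3_{-1,2}(β=2.7438) × two z-phases.
With c≡cos(β/2)=0.197588 and s≡sin(β/2)=0.980285, N=[2·24·120·1]^{1/2}=75.894664
Admissible k: 3..4 (factorial args all ≥0)
  k=3: (−1)^0·75.8947/(12)·0.1976^3·0.9803^3 = +0.045959
  k=4: (−1)^1·75.8947/(24)·0.1976^1·0.9803^5 = -0.565616
d^3_{-1,2}(2.7438) = +0.045959 -0.565616 = -0.519658
Phases: e^{-i·(-1)·3.1443}=-0.999996-0.002707i, e^{-i·(2)·5.6346}=+0.270224+0.962797i ⇒ D=+0.139069+0.500703i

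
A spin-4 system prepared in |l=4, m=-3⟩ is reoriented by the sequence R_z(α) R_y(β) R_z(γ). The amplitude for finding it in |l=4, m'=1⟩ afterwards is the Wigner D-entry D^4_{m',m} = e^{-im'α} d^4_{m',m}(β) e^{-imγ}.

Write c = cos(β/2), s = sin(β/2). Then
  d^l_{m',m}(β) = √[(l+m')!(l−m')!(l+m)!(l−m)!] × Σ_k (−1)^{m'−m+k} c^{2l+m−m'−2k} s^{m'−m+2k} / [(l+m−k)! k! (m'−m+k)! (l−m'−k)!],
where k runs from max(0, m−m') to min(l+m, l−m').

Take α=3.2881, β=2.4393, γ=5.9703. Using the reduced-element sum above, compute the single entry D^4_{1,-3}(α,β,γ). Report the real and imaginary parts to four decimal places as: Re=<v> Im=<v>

Re=0.2332 Im=-0.4419

D^4_{1,-3}(3.2881,2.4393,5.9703) = e^{-i·1·3.2881}·d^4_{1,-3}(2.4393)·e^{-i·-3·5.9703}. Compute d first:
c=cos(2.4393/2)=0.343974, s=sin(2.4393/2)=0.938979; N=√[120·6·1·5040]=1904.940944
The bounds max(0,m−m')=0 and min(l+m,l−m')=1 give 2 terms
  k=0: (−1)^4·1904.9409/(144)·0.3440^4·0.9390^4 = +0.143962
  k=1: (−1)^5·1904.9409/(240)·0.3440^2·0.9390^6 = -0.643662
d^4_{1,-3}(2.4393) = +0.143962 -0.643662 = -0.499700
Phases: e^{-i·(1)·3.2881}=-0.989287+0.145984i, e^{-i·(-3)·5.9703}=+0.590873-0.806765i ⇒ D=+0.233244-0.441925i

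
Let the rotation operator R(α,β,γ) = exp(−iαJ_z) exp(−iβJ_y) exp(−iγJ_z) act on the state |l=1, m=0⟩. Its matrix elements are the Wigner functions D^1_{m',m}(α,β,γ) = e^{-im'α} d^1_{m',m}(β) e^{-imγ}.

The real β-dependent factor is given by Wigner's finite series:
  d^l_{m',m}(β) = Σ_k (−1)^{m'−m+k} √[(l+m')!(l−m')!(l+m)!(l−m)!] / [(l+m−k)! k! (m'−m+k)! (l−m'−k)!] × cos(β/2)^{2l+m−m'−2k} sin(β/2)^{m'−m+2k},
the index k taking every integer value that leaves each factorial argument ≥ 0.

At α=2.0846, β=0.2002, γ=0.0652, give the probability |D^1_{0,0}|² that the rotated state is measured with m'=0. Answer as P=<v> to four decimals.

First d^1_{0,0}(β=0.2002), then the phase factors e^{-i(0)α} and e^{-i(0)γ}:
Half-angle: c=0.994994, s=0.099933. N=√(1·1·1·1)=1.000000
The bounds max(0,m−m')=0 and min(l+m,l−m')=1 give 2 terms
  k=0: (−1)^0·1.0000/(1)·0.9950^2·0.0999^0 = +0.990013
  k=1: (−1)^1·1.0000/(1)·0.9950^0·0.0999^2 = -0.009987
d^1_{0,0}(0.2002) = +0.990013 -0.009987 = +0.980027
|D^1_{0,0}|² = |d^1_{0,0}(β)|² = (+0.980027)² = 0.960453 (the z-rotation phases have unit modulus)

P=0.9605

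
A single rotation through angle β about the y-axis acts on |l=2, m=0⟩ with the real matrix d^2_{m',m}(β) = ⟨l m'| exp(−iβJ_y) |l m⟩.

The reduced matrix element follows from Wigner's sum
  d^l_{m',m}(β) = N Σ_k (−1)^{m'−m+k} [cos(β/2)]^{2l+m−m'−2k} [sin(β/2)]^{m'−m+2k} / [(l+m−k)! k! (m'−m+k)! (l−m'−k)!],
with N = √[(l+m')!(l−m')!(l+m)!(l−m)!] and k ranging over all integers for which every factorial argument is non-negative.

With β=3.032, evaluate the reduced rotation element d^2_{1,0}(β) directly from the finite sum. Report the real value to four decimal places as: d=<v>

d^2_{1,0}(β=3.032) via Wigner's sum:
With c≡cos(β/2)=0.054769 and s≡sin(β/2)=0.998499, N=[6·1·2·2]^{1/2}=4.898979
k: max(0,(0)−(1))=0 … min(2+(0),2−(1))=1
  k=0: (−1)^1·4.8990/(2)·0.0548^3·0.9985^1 = -0.000402
  k=1: (−1)^2·4.8990/(2)·0.0548^1·0.9985^3 = +0.133553
d^2_{1,0}(3.032) = -0.000402 +0.133553 = +0.133151

d=0.1332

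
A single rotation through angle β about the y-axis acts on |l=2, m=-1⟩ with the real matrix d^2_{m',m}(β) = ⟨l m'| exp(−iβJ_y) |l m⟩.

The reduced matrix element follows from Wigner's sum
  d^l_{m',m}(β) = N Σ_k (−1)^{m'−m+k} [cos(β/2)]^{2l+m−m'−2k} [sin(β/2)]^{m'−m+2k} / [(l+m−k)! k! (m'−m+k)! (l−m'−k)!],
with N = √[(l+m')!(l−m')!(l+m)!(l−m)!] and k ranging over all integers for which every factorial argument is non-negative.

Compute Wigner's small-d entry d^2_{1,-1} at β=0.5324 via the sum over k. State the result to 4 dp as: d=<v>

d^2_{1,-1}(β=0.5324) via Wigner's sum:
Half-angle: c=0.964778, s=0.263067. N=√(6·1·1·6)=6.000000
k∈{0,1} keeps every argument non-negative
  k=0: (−1)^2·6.0000/(2)·0.9648^2·0.2631^2 = +0.193245
  k=1: (−1)^3·6.0000/(6)·0.9648^0·0.2631^4 = -0.004789
d^2_{1,-1}(0.5324) = +0.193245 -0.004789 = +0.188456

d=0.1885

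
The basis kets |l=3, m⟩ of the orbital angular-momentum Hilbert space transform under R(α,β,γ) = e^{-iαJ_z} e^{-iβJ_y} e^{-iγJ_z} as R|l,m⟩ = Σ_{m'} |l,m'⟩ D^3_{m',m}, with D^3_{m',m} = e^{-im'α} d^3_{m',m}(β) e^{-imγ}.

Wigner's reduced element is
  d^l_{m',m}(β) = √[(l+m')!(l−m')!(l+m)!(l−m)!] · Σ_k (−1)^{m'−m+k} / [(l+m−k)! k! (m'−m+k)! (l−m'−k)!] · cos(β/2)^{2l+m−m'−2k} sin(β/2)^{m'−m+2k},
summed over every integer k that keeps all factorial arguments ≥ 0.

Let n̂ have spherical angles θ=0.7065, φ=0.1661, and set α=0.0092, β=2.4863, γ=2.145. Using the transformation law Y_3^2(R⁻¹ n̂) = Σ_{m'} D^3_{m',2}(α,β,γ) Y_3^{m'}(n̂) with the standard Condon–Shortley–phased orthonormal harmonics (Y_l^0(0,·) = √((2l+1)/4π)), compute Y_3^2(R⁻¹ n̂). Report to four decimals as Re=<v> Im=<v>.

Re=0.0441 Im=-0.2025

Need the full column D^3_{m',2} for m'=−3..3 at α=0.0092, β=2.4863, γ=2.145.
cos(β/2)=0.321815, sin(β/2)=0.946802
d^3_{-3,2}: single k=5 term ⇒ +0.599763;  D = -0.260870+0.540057i
d^3_{-2,2}: k∈[4..5] ⇒ +0.416123 -0.720371 = -0.304248;  D = +0.129809-0.275167i
d^3_{-1,2}: k∈[3..4] ⇒ +0.178908 -0.774290 = -0.595382;  D = +0.249057-0.540787i
d^3_{0,2}: k∈[2..3] ⇒ +0.052663 -0.455839 = -0.403176;  D = +0.165278-0.367742i
d^3_{1,2}: k∈[1..2] ⇒ +0.010335 -0.178908 = -0.168573;  D = +0.067687-0.154387i
d^3_{2,2}: k∈[0..1] ⇒ +0.001111 -0.048075 = -0.046964;  D = +0.018461-0.043183i
d^3_{3,2}: single k=0 term ⇒ -0.008005;  D = +0.003079-0.007389i
Y_3^{m'}(θ=0.7065,φ=0.1661) and Σ D·Y over m':
  (-0.2609+0.5401i)·(+0.1003-0.0546i)  (+0.1298-0.2752i)·(+0.3097-0.1068i)  (+0.2491-0.5408i)·(+0.3917-0.0657i)  (+0.1653-0.3677i)·(-0.0304+0.0000i)  (+0.0677-0.1544i)·(-0.3917-0.0657i)  (+0.0185-0.0432i)·(+0.3097+0.1068i)  (+0.0031-0.0074i)·(-0.1003-0.0546i)
Y_3^2(R⁻¹ n̂) = +0.044091-0.202483i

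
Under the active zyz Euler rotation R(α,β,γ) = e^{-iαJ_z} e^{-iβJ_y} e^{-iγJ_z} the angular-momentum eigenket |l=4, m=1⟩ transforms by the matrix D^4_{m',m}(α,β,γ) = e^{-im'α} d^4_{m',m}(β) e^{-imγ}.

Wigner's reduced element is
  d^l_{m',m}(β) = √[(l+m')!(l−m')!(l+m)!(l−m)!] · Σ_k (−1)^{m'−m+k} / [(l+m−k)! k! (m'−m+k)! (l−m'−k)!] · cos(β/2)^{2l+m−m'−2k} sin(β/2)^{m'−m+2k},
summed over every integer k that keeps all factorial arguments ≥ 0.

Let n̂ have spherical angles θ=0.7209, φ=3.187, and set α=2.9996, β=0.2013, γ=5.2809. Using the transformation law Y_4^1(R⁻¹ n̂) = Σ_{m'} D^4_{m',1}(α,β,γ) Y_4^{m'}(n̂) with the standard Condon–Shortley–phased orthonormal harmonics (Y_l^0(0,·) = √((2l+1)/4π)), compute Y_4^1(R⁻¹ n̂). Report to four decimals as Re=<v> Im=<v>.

Need the full column D^4_{m',1} for m'=−4..4 at α=2.9996, β=0.2013, γ=5.2809.
cos(β/2)=0.994939, sin(β/2)=0.100480
d^4_{-4,1}: single k=5 term ⇒ +0.000075;  D = +0.000068+0.000032i
d^4_{-3,1}: k∈[4..5] ⇒ +0.001321 -0.000008 = +0.001313;  D = -0.001101-0.000716i
d^4_{-2,1}: k∈[3..5] ⇒ +0.013987 -0.000214 +0.000000 = +0.013774;  D = +0.010371+0.009065i
d^4_{-1,1}: k∈[2..5] ⇒ +0.097935 -0.002997 +0.000015 -0.000000 = +0.094954;  D = -0.061930-0.071978i
d^4_{0,1}: k∈[1..4] ⇒ +0.433681 -0.026539 +0.000271 -0.000000 = +0.407412;  D = +0.219342+0.343328i
d^4_{1,1}: k∈[0..3] ⇒ +0.960222 -0.146903 +0.002997 -0.000010 = +0.816306;  D = -0.337709-0.743174i
d^4_{2,1}: k∈[0..2] ⇒ -0.411426 +0.020981 -0.000143 = -0.390588;  D = -0.109639-0.374884i
d^4_{3,1}: k∈[0..1] ⇒ +0.077734 -0.001321 = +0.076412;  D = -0.010854-0.075638i
d^4_{4,1}: single k=0 term ⇒ -0.007401;  D = -0.000004-0.007401i
Y_4^{m'}(θ=0.7209,φ=3.187) and Σ D·Y over m':
  (+0.0001+0.0000i)·(+0.0826-0.0152i)  (-0.0011-0.0007i)·(-0.2679+0.0367i)  (+0.0104+0.0091i)·(+0.4282-0.0390i)  (-0.0619-0.0720i)·(-0.2227+0.0101i)  (+0.2193+0.3433i)·(-0.2945+0.0000i)  (-0.3377-0.7432i)·(+0.2227+0.0101i)  (-0.1096-0.3749i)·(+0.4282+0.0390i)  (-0.0109-0.0756i)·(+0.2679+0.0367i)  (-0.0000-0.0074i)·(+0.0826+0.0152i)
Y_4^1(R⁻¹ n̂) = -0.144976-0.437048i

Re=-0.1450 Im=-0.4370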